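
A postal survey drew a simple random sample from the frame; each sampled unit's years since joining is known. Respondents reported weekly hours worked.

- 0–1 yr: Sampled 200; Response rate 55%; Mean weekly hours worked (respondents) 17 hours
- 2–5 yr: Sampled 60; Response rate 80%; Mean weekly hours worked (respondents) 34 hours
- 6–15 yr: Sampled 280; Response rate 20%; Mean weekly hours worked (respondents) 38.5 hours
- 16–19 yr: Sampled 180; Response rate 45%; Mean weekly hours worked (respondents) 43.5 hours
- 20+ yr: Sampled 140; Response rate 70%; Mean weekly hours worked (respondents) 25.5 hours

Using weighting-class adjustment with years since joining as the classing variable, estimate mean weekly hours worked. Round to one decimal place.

Inverse-response-rate weighting restores each class to its sampled count, so class totals weight by n_sampled:
  0–1 yr: 200 × 17 = 3400
  2–5 yr: 60 × 34 = 2040
  6–15 yr: 280 × 38.5 = 10,780
  16–19 yr: 180 × 43.5 = 7830
  20+ yr: 140 × 25.5 = 3570
Adjusted estimate = 27,620 / 860 = 32.1163 → 32.1.

32.1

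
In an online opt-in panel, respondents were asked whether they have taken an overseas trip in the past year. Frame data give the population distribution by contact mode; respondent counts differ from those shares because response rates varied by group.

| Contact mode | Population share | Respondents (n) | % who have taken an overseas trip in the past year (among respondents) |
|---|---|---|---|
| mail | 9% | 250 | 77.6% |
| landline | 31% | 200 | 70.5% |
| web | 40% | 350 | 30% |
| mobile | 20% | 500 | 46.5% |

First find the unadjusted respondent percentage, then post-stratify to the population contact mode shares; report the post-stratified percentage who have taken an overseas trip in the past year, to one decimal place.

50.1%

Without adjustment, the pooled respondent share is:
  (250/1300)×77.6 + (200/1300)×70.5 + (350/1300)×30 + (500/1300)×46.5 = 51.7308%
Reweighting by population contact mode shares:
  0.09×77.6 + 0.31×70.5 + 0.4×30 + 0.2×46.5 = 50.139%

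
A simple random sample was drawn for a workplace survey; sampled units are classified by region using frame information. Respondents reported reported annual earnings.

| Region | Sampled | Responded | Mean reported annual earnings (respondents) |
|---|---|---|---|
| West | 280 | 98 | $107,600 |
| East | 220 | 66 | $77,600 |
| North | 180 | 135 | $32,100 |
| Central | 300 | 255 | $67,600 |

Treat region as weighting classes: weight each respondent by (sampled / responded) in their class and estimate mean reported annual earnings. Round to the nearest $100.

Class response rates: West 98/280 = 35%, East 66/220 = 30%, North 135/180 = 75%, Central 255/300 = 85%.
Weighting each respondent by the inverse class response rate inflates each class back to its sampled size, so the class weight is n_sampled:
  West: 280 × 107,600 = 30,128,000
  East: 220 × 77,600 = 17,072,000
  North: 180 × 32,100 = 5,778,000
  Central: 300 × 67,600 = 20,280,000
Adjusted estimate = 73,258,000 / 980 = 74753.1 → $74,800.

$74,800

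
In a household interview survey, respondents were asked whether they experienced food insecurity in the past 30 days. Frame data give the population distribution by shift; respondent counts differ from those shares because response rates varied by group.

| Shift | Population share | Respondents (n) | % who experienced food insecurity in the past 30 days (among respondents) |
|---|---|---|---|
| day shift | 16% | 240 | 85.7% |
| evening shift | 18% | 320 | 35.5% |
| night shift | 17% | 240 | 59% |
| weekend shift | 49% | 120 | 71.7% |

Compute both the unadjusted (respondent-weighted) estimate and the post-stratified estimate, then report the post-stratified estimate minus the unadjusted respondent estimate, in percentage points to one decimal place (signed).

Unadjusted (pooled respondent) estimate weights by respondent counts:
  (240/920)×85.7 + (320/920)×35.5 + (240/920)×59 + (120/920)×71.7 = 59.4478%
Post-stratified estimate weights by population shares:
  0.16×85.7 + 0.18×35.5 + 0.17×59 + 0.49×71.7 = 65.265%
Difference = 65.265 − 59.4478 = 5.8172 pp.

+5.8 percentage points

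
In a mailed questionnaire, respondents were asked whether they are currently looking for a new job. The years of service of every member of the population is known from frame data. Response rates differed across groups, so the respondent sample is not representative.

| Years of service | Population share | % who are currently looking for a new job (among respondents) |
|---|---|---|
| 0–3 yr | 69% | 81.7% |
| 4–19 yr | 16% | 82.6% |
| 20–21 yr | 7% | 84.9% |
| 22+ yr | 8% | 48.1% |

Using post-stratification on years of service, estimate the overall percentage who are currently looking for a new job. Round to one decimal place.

79.4%

Reweight to the known years of service distribution:
  0–3 yr: 0.69 × 81.7 = 56.373
  4–19 yr: 0.16 × 82.6 = 13.216
  20–21 yr: 0.07 × 84.9 = 5.943
  22+ yr: 0.08 × 48.1 = 3.848
Post-stratified estimate = 79.38 → 79.4%.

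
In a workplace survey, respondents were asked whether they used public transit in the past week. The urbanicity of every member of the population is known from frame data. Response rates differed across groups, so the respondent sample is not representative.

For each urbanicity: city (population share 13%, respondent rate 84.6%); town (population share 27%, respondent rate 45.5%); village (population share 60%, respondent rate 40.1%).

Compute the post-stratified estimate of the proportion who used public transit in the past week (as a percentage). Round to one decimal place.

Weight each group's respondent value by its population share:
  city: 0.13 × 84.6 = 10.998
  town: 0.27 × 45.5 = 12.285
  village: 0.6 × 40.1 = 24.06
Post-stratified estimate = 47.343 → 47.3%.

47.3%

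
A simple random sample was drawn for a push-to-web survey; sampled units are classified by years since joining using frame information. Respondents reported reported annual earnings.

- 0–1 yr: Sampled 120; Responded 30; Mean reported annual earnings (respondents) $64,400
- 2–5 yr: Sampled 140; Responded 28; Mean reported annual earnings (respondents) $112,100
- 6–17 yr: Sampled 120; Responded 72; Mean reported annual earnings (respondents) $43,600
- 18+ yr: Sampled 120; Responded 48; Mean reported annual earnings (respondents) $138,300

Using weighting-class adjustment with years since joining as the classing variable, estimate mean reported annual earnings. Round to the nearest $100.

Response rates by class: 0–1 yr 30/120 = 25%, 2–5 yr 28/140 = 20%, 6–17 yr 72/120 = 60%, 18+ yr 48/120 = 40%.
Inverse-response-rate weighting restores each class to its sampled count, so class totals weight by n_sampled:
  0–1 yr: 120 × 64,400 = 7,728,000
  2–5 yr: 140 × 112,100 = 15,694,000
  6–17 yr: 120 × 43,600 = 5,232,000
  18+ yr: 120 × 138,300 = 16,596,000
Adjusted estimate = 45,250,000 / 500 = 90,500 → $90,500.

$90,500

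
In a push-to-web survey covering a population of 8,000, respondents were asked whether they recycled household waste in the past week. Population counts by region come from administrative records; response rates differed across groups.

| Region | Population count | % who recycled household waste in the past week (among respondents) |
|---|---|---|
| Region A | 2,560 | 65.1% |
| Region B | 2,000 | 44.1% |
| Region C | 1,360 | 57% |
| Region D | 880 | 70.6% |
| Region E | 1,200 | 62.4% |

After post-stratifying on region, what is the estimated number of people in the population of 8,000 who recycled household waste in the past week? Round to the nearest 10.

4,690

Apply each group's respondent rate to its population count:
  Region A: 2,560 × 65.1% = 1666.56
  Region B: 2,000 × 44.1% = 882
  Region C: 1,360 × 57% = 775.2
  Region D: 880 × 70.6% = 621.28
  Region E: 1,200 × 62.4% = 748.8
Estimated total = 4693.84 → 4,690.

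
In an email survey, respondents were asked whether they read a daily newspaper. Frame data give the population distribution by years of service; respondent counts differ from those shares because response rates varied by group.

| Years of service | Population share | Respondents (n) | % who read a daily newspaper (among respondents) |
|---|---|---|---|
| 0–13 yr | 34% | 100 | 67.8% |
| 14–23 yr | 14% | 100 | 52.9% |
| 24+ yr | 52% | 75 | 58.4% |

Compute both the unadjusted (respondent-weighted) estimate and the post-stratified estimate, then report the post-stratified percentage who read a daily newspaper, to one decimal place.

Without adjustment, the pooled respondent share is:
  (100/275)×67.8 + (100/275)×52.9 + (75/275)×58.4 = 59.8182%
Post-stratified estimate weights by population shares:
  0.34×67.8 + 0.14×52.9 + 0.52×58.4 = 60.826%

60.8%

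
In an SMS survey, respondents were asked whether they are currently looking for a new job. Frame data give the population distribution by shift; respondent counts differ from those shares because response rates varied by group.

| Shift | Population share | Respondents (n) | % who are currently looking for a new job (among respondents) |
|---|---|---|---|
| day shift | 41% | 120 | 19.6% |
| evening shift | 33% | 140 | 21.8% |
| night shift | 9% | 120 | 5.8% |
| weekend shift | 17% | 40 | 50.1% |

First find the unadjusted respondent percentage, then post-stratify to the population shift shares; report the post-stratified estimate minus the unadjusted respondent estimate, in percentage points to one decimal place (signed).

Without adjustment, the pooled respondent share is:
  (120/420)×19.6 + (140/420)×21.8 + (120/420)×5.8 + (40/420)×50.1 = 19.2952%
Post-stratified estimate weights by population shares:
  0.41×19.6 + 0.33×21.8 + 0.09×5.8 + 0.17×50.1 = 24.269%
Difference = 24.269 − 19.2952 = 4.9738 pp.

+5.0 percentage points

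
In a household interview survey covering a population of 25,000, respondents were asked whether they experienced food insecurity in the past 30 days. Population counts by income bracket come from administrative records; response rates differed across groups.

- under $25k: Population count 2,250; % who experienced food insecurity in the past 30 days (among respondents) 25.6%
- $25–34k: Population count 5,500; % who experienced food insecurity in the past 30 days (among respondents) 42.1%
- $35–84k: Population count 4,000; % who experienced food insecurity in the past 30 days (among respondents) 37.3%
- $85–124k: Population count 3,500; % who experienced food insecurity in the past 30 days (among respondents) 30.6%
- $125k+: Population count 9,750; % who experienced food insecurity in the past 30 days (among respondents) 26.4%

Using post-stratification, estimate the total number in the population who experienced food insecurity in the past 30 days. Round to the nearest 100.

Each cell contributes its population count × the respondent rate:
  under $25k: 2,250 × 25.6% = 576
  $25–34k: 5,500 × 42.1% = 2315.5
  $35–84k: 4,000 × 37.3% = 1492
  $85–124k: 3,500 × 30.6% = 1071
  $125k+: 9,750 × 26.4% = 2574
Estimated total = 8028.5 → 8,000.

8,000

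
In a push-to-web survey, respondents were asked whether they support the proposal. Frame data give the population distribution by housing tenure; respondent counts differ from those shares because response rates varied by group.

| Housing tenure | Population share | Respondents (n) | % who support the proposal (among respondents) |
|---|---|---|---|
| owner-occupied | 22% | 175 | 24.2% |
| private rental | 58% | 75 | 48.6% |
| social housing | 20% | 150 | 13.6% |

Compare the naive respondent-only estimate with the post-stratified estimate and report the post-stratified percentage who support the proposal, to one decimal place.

36.2%

Naive respondent-only estimate (weights = respondent counts):
  (175/400)×24.2 + (75/400)×48.6 + (150/400)×13.6 = 24.8%
Post-stratifying to population shares instead:
  0.22×24.2 + 0.58×48.6 + 0.2×13.6 = 36.232%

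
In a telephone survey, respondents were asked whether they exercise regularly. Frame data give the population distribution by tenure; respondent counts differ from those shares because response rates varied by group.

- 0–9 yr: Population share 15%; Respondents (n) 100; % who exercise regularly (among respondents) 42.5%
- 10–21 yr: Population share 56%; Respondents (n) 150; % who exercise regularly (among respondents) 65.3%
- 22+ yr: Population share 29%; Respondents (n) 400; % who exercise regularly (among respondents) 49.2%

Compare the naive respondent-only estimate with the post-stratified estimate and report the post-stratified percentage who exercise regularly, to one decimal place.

Unadjusted (pooled respondent) estimate weights by respondent counts:
  (100/650)×42.5 + (150/650)×65.3 + (400/650)×49.2 = 51.8846%
Post-stratified estimate weights by population shares:
  0.15×42.5 + 0.56×65.3 + 0.29×49.2 = 57.211%

57.2%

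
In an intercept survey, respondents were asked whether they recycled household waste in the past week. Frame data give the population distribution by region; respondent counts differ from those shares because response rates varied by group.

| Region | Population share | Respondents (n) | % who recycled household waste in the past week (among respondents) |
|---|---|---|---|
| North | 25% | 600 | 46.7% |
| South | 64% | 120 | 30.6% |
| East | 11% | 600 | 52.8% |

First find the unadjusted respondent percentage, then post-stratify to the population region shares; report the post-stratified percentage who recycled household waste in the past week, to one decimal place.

37.1%

Without adjustment, the pooled respondent share is:
  (600/1320)×46.7 + (120/1320)×30.6 + (600/1320)×52.8 = 48.0091%
Post-stratifying to population shares instead:
  0.25×46.7 + 0.64×30.6 + 0.11×52.8 = 37.067%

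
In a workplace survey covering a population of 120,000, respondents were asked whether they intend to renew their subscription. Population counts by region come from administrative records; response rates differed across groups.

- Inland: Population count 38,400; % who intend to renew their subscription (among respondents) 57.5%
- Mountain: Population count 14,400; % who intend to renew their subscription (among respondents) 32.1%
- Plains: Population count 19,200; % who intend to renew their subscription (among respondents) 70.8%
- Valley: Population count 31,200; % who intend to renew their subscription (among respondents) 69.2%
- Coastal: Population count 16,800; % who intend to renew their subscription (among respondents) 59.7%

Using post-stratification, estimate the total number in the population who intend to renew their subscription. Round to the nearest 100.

71,900

Each cell contributes its population count × the respondent rate:
  Inland: 38,400 × 57.5% = 22,080
  Mountain: 14,400 × 32.1% = 4622.4
  Plains: 19,200 × 70.8% = 13593.6
  Valley: 31,200 × 69.2% = 21590.4
  Coastal: 16,800 × 59.7% = 10029.6
Estimated total = 71,916 → 71,900.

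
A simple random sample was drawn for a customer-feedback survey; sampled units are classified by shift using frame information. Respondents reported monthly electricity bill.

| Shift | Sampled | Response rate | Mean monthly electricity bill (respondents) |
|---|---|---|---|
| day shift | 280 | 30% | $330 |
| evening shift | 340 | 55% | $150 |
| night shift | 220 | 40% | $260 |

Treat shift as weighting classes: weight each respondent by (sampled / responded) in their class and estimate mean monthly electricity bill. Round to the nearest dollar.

Each respondent's weight = sampled/responded in their class; summing within a class gives n_sampled, so:
  day shift: 280 × 330 = 92,400
  evening shift: 340 × 150 = 51,000
  night shift: 220 × 260 = 57,200
Adjusted estimate = 200,600 / 840 = 238.81 → $239.

$239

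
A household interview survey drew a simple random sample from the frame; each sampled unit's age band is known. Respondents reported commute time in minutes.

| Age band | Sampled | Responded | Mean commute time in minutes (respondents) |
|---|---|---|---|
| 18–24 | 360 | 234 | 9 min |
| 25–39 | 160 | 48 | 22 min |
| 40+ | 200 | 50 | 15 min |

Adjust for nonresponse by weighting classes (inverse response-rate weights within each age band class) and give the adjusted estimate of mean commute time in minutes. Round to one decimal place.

Class response rates: 18–24 234/360 = 65%, 25–39 48/160 = 30%, 40+ 50/200 = 25%.
Each respondent's weight = sampled/responded in their class; summing within a class gives n_sampled, so:
  18–24: 360 × 9 = 3240
  25–39: 160 × 22 = 3520
  40+: 200 × 15 = 3000
Adjusted estimate = 9760 / 720 = 13.5556 → 13.6.

13.6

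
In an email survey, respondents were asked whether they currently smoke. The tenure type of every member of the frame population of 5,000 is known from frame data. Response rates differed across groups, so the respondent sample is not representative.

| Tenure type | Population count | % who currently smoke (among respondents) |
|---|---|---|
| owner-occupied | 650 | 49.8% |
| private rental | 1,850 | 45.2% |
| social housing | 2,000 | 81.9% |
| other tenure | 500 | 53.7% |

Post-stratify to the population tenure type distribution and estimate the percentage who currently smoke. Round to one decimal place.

Reweight to the known tenure type distribution:
  owner-occupied: (650/5,000) × 49.8 = 6.474
  private rental: (1,850/5,000) × 45.2 = 16.724
  social housing: (2,000/5,000) × 81.9 = 32.76
  other tenure: (500/5,000) × 53.7 = 5.37
Post-stratified estimate = 61.328 → 61.3%.

61.3%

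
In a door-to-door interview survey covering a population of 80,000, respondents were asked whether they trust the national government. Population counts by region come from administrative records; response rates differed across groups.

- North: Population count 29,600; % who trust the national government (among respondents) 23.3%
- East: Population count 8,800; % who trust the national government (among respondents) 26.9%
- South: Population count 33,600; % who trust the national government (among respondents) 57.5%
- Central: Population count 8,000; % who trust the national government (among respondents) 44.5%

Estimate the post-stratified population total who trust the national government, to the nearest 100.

Apply each group's respondent rate to its population count:
  North: 29,600 × 23.3% = 6896.8
  East: 8,800 × 26.9% = 2367.2
  South: 33,600 × 57.5% = 19,320
  Central: 8,000 × 44.5% = 3560
Estimated total = 32,144 → 32,100.

32,100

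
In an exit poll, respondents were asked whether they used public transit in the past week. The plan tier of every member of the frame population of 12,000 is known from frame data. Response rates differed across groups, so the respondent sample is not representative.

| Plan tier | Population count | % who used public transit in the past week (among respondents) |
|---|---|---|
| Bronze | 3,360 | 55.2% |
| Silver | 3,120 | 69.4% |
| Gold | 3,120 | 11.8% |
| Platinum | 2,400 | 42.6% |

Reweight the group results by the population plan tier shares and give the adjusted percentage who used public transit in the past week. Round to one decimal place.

45.1%

Each cell contributes population-share × respondent value:
  Bronze: (3,360/12,000) × 55.2 = 15.456
  Silver: (3,120/12,000) × 69.4 = 18.044
  Gold: (3,120/12,000) × 11.8 = 3.068
  Platinum: (2,400/12,000) × 42.6 = 8.52
Post-stratified estimate = 45.088 → 45.1%.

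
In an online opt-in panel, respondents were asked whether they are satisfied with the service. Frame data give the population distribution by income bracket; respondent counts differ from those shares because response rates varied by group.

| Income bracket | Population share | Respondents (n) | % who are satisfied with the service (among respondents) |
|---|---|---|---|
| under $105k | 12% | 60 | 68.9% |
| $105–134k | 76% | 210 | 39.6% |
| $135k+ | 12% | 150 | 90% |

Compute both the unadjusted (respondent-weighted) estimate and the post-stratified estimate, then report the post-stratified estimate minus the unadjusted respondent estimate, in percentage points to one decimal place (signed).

Without adjustment, the pooled respondent share is:
  (60/420)×68.9 + (210/420)×39.6 + (150/420)×90 = 61.7857%
Post-stratifying to population shares instead:
  0.12×68.9 + 0.76×39.6 + 0.12×90 = 49.164%
Difference = 49.164 − 61.7857 = -12.6217 pp.

-12.6 percentage points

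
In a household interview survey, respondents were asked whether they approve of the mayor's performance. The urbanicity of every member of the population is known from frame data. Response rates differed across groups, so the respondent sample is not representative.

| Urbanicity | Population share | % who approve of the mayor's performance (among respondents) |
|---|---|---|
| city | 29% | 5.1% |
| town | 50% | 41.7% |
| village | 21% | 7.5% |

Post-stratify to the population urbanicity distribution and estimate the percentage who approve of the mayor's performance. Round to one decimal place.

23.9%

Reweight to the known urbanicity distribution:
  city: 0.29 × 5.1 = 1.479
  town: 0.5 × 41.7 = 20.85
  village: 0.21 × 7.5 = 1.575
Post-stratified estimate = 23.904 → 23.9%.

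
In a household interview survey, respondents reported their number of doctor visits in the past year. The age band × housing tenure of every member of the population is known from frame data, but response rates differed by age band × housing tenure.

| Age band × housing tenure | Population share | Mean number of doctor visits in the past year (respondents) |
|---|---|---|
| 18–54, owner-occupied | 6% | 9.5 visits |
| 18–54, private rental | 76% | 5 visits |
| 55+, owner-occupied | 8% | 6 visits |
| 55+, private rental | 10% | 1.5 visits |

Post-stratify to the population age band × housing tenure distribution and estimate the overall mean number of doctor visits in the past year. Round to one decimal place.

Each cell contributes population-share × respondent value:
  18–54, owner-occupied: 0.06 × 9.5 = 0.57
  18–54, private rental: 0.76 × 5 = 3.8
  55+, owner-occupied: 0.08 × 6 = 0.48
  55+, private rental: 0.1 × 1.5 = 0.15
Post-stratified estimate = 5 → 5.0.

5.0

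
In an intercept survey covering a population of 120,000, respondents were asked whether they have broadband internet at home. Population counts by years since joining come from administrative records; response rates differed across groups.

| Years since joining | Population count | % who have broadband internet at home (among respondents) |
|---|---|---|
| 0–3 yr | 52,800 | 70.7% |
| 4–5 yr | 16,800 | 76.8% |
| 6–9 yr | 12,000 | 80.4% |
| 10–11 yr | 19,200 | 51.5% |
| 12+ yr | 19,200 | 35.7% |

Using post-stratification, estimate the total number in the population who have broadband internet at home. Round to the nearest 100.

76,600

Apply each group's respondent rate to its population count:
  0–3 yr: 52,800 × 70.7% = 37329.6
  4–5 yr: 16,800 × 76.8% = 12902.4
  6–9 yr: 12,000 × 80.4% = 9648
  10–11 yr: 19,200 × 51.5% = 9888
  12+ yr: 19,200 × 35.7% = 6854.4
Estimated total = 76622.4 → 76,600.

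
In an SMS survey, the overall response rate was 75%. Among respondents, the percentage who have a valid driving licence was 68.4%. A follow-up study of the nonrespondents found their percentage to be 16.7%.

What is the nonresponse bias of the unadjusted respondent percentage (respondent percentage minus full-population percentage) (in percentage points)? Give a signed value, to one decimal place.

+12.9 percentage points

Nonresponse fraction = 1 − 0.75 = 0.25.
Bias = (nonresponse fraction) × (respondent percentage − nonrespondent percentage)
     = 0.25 × (68.4 − 16.7) = 0.25 × 51.7 = 12.925.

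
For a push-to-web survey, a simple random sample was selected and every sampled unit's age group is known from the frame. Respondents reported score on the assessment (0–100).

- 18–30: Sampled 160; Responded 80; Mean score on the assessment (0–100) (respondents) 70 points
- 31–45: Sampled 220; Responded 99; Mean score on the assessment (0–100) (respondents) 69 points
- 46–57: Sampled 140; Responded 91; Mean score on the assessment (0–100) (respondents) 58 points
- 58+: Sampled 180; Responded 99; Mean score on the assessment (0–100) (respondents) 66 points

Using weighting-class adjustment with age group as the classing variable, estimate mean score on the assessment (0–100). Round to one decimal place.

66.3

Response rates by class: 18–30 80/160 = 50%, 31–45 99/220 = 45%, 46–57 91/140 = 65%, 58+ 99/180 = 55%.
Each respondent's weight = sampled/responded in their class; summing within a class gives n_sampled, so:
  18–30: 160 × 70 = 11,200
  31–45: 220 × 69 = 15,180
  46–57: 140 × 58 = 8120
  58+: 180 × 66 = 11,880
Adjusted estimate = 46,380 / 700 = 66.2571 → 66.3.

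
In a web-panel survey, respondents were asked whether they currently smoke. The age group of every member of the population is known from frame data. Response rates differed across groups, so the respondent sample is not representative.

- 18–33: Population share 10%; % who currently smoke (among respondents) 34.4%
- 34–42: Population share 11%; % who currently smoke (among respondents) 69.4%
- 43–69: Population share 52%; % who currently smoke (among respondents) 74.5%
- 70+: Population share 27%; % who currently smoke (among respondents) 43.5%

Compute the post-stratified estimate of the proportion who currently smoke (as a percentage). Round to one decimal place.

61.6%

Reweight to the known age group distribution:
  18–33: 0.1 × 34.4 = 3.44
  34–42: 0.11 × 69.4 = 7.634
  43–69: 0.52 × 74.5 = 38.74
  70+: 0.27 × 43.5 = 11.745
Post-stratified estimate = 61.559 → 61.6%.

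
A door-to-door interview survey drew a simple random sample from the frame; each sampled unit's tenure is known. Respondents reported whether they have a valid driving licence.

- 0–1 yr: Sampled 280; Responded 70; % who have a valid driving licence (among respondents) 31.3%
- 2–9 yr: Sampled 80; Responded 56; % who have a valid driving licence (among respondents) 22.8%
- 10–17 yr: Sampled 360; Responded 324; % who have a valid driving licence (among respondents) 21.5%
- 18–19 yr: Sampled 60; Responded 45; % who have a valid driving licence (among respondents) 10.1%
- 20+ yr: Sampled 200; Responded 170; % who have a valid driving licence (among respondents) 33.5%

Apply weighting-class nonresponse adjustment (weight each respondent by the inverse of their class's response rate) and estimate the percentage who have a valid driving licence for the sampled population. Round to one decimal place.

Response rates by class: 0–1 yr 70/280 = 25%, 2–9 yr 56/80 = 70%, 10–17 yr 324/360 = 90%, 18–19 yr 45/60 = 75%, 20+ yr 170/200 = 85%.
Inverse-response-rate weighting restores each class to its sampled count, so class totals weight by n_sampled:
  0–1 yr: 280 × 31.3 = 8764
  2–9 yr: 80 × 22.8 = 1824
  10–17 yr: 360 × 21.5 = 7740
  18–19 yr: 60 × 10.1 = 606
  20+ yr: 200 × 33.5 = 6700
Adjusted estimate = 25,634 / 980 = 26.1571 → 26.2%.

26.2%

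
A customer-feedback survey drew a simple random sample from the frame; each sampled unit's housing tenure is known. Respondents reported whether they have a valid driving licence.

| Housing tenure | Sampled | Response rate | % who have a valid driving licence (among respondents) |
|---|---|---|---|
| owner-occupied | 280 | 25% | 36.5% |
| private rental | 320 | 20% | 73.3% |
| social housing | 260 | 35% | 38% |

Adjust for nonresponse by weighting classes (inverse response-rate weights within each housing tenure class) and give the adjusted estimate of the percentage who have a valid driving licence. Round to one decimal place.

50.6%

Each respondent's weight = sampled/responded in their class; summing within a class gives n_sampled, so:
  owner-occupied: 280 × 36.5 = 10,220
  private rental: 320 × 73.3 = 23,456
  social housing: 260 × 38 = 9880
Adjusted estimate = 43,556 / 860 = 50.6465 → 50.6%.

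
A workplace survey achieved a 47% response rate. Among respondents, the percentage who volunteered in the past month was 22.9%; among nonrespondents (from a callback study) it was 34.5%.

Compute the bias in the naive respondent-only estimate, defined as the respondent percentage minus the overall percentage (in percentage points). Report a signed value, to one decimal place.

Nonresponse fraction = 1 − 0.47 = 0.53.
Bias = (nonresponse fraction) × (respondent percentage − nonrespondent percentage)
     = 0.53 × (22.9 − 34.5) = 0.53 × -11.6 = -6.148.

-6.1 percentage points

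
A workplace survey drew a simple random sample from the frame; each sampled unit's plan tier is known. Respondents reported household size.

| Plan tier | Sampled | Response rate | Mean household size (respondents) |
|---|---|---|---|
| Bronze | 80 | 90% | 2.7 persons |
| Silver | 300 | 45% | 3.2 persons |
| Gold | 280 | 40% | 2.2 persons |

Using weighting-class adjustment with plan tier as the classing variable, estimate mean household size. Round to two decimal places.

Each respondent's weight = sampled/responded in their class; summing within a class gives n_sampled, so:
  Bronze: 80 × 2.7 = 216
  Silver: 300 × 3.2 = 960
  Gold: 280 × 2.2 = 616
Adjusted estimate = 1792 / 660 = 2.71515 → 2.72.

2.72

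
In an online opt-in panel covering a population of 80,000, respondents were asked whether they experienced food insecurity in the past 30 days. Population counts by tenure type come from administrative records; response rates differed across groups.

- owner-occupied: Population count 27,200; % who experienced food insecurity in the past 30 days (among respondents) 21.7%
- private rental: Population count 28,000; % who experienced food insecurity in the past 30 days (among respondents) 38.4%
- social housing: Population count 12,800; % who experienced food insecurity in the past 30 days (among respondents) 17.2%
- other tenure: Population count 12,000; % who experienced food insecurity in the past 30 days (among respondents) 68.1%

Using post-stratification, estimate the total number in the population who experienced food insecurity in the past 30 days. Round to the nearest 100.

27,000

Each cell contributes its population count × the respondent rate:
  owner-occupied: 27,200 × 21.7% = 5902.4
  private rental: 28,000 × 38.4% = 10,752
  social housing: 12,800 × 17.2% = 2201.6
  other tenure: 12,000 × 68.1% = 8172
Estimated total = 27,028 → 27,000.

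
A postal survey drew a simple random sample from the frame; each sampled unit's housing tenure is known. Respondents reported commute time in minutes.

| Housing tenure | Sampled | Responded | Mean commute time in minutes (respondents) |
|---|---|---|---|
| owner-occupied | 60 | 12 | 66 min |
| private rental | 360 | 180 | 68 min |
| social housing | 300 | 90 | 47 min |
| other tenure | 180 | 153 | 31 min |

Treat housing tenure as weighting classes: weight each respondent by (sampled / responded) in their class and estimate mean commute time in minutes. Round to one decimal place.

Response rates by class: owner-occupied 12/60 = 20%, private rental 180/360 = 50%, social housing 90/300 = 30%, other tenure 153/180 = 85%.
Weighting each respondent by the inverse class response rate inflates each class back to its sampled size, so the class weight is n_sampled:
  owner-occupied: 60 × 66 = 3960
  private rental: 360 × 68 = 24,480
  social housing: 300 × 47 = 14,100
  other tenure: 180 × 31 = 5580
Adjusted estimate = 48,120 / 900 = 53.4667 → 53.5.

53.5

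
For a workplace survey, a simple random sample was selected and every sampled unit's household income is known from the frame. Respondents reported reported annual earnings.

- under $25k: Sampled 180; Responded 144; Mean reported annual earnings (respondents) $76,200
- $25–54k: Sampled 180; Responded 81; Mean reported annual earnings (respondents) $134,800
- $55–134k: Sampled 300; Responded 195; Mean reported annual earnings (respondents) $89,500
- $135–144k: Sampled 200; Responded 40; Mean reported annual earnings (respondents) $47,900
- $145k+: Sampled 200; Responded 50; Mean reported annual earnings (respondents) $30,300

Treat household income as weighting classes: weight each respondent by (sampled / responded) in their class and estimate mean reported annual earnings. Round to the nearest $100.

Class response rates: under $25k 144/180 = 80%, $25–54k 81/180 = 45%, $55–134k 195/300 = 65%, $135–144k 40/200 = 20%, $145k+ 50/200 = 25%.
Each respondent's weight = sampled/responded in their class; summing within a class gives n_sampled, so:
  under $25k: 180 × 76,200 = 13,716,000
  $25–54k: 180 × 134,800 = 24,264,000
  $55–134k: 300 × 89,500 = 26,850,000
  $135–144k: 200 × 47,900 = 9,580,000
  $145k+: 200 × 30,300 = 6,060,000
Adjusted estimate = 80,470,000 / 1,060 = 75915.1 → $75,900.

$75,900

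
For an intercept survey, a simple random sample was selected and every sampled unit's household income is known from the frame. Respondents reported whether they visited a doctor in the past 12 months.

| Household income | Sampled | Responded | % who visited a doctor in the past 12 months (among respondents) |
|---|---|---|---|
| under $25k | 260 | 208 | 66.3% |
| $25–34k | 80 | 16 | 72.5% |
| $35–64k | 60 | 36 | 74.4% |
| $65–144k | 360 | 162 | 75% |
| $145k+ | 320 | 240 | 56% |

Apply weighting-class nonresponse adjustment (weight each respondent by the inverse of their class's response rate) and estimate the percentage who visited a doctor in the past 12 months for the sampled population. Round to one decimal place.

Response rates by class: under $25k 208/260 = 80%, $25–34k 16/80 = 20%, $35–64k 36/60 = 60%, $65–144k 162/360 = 45%, $145k+ 240/320 = 75%.
Each respondent's weight = sampled/responded in their class; summing within a class gives n_sampled, so:
  under $25k: 260 × 66.3 = 17,238
  $25–34k: 80 × 72.5 = 5800
  $35–64k: 60 × 74.4 = 4464
  $65–144k: 360 × 75 = 27,000
  $145k+: 320 × 56 = 17,920
Adjusted estimate = 72,422 / 1,080 = 67.0574 → 67.1%.

67.1%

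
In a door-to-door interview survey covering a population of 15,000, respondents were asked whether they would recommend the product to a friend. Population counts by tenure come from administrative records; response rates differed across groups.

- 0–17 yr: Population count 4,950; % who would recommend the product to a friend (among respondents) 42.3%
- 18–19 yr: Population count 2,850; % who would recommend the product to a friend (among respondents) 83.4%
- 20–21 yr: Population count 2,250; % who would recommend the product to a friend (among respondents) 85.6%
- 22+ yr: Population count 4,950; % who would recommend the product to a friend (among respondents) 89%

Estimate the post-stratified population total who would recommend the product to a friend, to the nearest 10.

Apply each group's respondent rate to its population count:
  0–17 yr: 4,950 × 42.3% = 2093.85
  18–19 yr: 2,850 × 83.4% = 2376.9
  20–21 yr: 2,250 × 85.6% = 1926
  22+ yr: 4,950 × 89% = 4405.5
Estimated total = 10802.2 → 10,800.

10,800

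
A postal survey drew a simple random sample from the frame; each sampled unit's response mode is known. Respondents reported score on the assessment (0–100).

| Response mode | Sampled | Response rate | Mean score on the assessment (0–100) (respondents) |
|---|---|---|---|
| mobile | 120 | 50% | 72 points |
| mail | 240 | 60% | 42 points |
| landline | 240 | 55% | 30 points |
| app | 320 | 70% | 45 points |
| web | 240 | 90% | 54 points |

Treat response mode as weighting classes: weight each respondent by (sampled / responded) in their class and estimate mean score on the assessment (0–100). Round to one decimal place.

Each respondent's weight = sampled/responded in their class; summing within a class gives n_sampled, so:
  mobile: 120 × 72 = 8640
  mail: 240 × 42 = 10,080
  landline: 240 × 30 = 7200
  app: 320 × 45 = 14,400
  web: 240 × 54 = 12,960
Adjusted estimate = 53,280 / 1,160 = 45.931 → 45.9.

45.9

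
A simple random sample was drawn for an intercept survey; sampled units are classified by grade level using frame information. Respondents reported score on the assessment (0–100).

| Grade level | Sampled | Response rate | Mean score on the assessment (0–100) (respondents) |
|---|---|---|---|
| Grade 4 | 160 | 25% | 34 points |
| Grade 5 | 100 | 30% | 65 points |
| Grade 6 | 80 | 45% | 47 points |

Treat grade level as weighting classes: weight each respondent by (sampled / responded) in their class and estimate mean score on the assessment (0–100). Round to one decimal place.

Each respondent's weight = sampled/responded in their class; summing within a class gives n_sampled, so:
  Grade 4: 160 × 34 = 5440
  Grade 5: 100 × 65 = 6500
  Grade 6: 80 × 47 = 3760
Adjusted estimate = 15,700 / 340 = 46.1765 → 46.2.

46.2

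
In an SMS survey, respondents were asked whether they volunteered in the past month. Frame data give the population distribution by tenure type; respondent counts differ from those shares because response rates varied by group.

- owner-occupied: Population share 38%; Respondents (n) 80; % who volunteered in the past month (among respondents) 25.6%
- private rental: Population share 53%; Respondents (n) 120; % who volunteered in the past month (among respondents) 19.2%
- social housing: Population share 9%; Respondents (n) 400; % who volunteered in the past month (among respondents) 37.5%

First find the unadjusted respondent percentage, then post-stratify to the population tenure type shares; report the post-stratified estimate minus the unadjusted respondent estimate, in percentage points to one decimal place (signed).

-9.0 percentage points

Unadjusted (pooled respondent) estimate weights by respondent counts:
  (80/600)×25.6 + (120/600)×19.2 + (400/600)×37.5 = 32.2533%
Post-stratifying to population shares instead:
  0.38×25.6 + 0.53×19.2 + 0.09×37.5 = 23.279%
Difference = 23.279 − 32.2533 = -8.9743 pp.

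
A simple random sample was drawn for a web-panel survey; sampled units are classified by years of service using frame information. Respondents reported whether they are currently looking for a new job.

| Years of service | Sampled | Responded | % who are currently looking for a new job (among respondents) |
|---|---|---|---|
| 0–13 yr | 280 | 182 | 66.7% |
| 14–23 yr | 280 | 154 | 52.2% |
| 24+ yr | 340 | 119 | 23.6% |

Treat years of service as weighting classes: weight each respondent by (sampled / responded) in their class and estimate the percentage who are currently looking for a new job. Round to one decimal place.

45.9%

Class response rates: 0–13 yr 182/280 = 65%, 14–23 yr 154/280 = 55%, 24+ yr 119/340 = 35%.
Inverse-response-rate weighting restores each class to its sampled count, so class totals weight by n_sampled:
  0–13 yr: 280 × 66.7 = 18,676
  14–23 yr: 280 × 52.2 = 14,616
  24+ yr: 340 × 23.6 = 8024
Adjusted estimate = 41,316 / 900 = 45.9067 → 45.9%.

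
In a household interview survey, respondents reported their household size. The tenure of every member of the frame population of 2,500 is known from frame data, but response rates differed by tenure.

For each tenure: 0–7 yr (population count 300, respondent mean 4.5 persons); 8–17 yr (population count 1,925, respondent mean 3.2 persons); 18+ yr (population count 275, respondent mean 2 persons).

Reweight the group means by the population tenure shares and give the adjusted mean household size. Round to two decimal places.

Weight each group's respondent value by its population share:
  0–7 yr: (300/2,500) × 4.5 = 0.54
  8–17 yr: (1,925/2,500) × 3.2 = 2.464
  18+ yr: (275/2,500) × 2 = 0.22
Post-stratified estimate = 3.224 → 3.22.

3.22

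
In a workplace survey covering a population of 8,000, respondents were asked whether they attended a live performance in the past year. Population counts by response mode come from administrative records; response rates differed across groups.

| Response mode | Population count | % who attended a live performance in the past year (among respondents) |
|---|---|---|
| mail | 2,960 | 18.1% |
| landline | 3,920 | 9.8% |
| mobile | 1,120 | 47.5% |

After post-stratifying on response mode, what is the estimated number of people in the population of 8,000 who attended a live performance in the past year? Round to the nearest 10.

Apply each group's respondent rate to its population count:
  mail: 2,960 × 18.1% = 535.76
  landline: 3,920 × 9.8% = 384.16
  mobile: 1,120 × 47.5% = 532
Estimated total = 1451.92 → 1,450.

1,450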